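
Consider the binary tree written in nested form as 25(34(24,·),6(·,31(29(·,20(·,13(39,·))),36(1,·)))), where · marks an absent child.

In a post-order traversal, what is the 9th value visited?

Post-order visits the left subtree, then the right subtree, then the node.
At 25: go left to 34.
  At 34: go left to 24.
    24 is a leaf — visit 24.
  At 34: no right child.
  Visit 34.
At 25: go right to 6.
  At 6: no left child.
  At 6: go right to 31.
    At 31: go left to 29.
      At 29: no left child.
      At 29: go right to 20.
        At 20: no left child.
        At 20: go right to 13.
          At 13: go left to 39.
            39 is a leaf — visit 39.
          At 13: no right child.
          Visit 13.
        Visit 20.
      Visit 29.
    At 31: go right to 36.
      At 36: go left to 1.
        1 is a leaf — visit 1.
      At 36: no right child.
      Visit 36.
    Visit 31.
  Visit 6.
Visit 25.
Full post-order sequence: 24, 34, 39, 13, 20, 29, 1, 36, 31, 6, 25.

31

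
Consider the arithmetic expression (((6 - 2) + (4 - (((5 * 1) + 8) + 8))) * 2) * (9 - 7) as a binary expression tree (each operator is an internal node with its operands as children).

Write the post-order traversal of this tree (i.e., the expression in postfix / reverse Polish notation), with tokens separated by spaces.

Post-order on an expression tree gives postfix notation: for each operator, emit left operand, right operand, then the operator.

6 2 - 4 5 1 * 8 + 8 + - + 2 * 9 7 - *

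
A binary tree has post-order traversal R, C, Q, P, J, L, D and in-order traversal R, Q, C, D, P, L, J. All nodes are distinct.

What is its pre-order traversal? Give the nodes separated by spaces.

The last element of post-order is the root; it splits in-order into left and right subtrees.
Root D: left subtree has 3 nodes {R, Q, C}, right has 3 {P, L, J}.
  Root Q: left subtree has 1 node {R}, right has 1 {C}.
  Root L: left subtree has 1 node {P}, right has 1 {J}.

D Q R C L P J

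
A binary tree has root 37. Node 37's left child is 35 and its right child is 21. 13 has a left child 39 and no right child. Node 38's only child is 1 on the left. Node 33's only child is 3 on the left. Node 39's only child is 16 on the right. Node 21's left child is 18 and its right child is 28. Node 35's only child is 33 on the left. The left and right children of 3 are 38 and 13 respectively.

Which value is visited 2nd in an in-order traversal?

38

In-order visits the left subtree, then the node, then the right subtree.
At 37: go left to 35.
  At 35: go left to 33.
    At 33: go left to 3.
      At 3: go left to 38.
        At 38: go left to 1.
          1 is a leaf — visit 1.
        Visit 38.
        At 38: no right child.
      Visit 3.
      At 3: go right to 13.
        At 13: go left to 39.
          At 39: no left child.
          Visit 39.
          At 39: go right to 16.
            16 is a leaf — visit 16.
        Visit 13.
        At 13: no right child.
    Visit 33.
    At 33: no right child.
  Visit 35.
  At 35: no right child.
Visit 37.
At 37: go right to 21.
  At 21: go left to 18.
    18 is a leaf — visit 18.
  Visit 21.
  At 21: go right to 28.
    28 is a leaf — visit 28.
Full in-order sequence: 1, 38, 3, 39, 16, 13, 33, 35, 37, 18, 21, 28.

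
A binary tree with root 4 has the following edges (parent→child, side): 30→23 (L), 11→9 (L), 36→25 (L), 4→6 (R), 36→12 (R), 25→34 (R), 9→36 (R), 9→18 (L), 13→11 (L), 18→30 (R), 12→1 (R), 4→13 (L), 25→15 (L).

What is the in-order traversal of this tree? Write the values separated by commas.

18, 23, 30, 9, 15, 25, 34, 36, 12, 1, 11, 13, 4, 6

In-order visits the left subtree, then the node, then the right subtree.
At 4: go left to 13.
  At 13: go left to 11.
    At 11: go left to 9.
      At 9: go left to 18.
        At 18: no left child.
        Visit 18.
        At 18: go right to 30.
          At 30: go left to 23.
            23 is a leaf — visit 23.
          Visit 30.
          At 30: no right child.
      Visit 9.
      At 9: go right to 36.
        At 36: go left to 25.
          At 25: go left to 15.
            15 is a leaf — visit 15.
          Visit 25.
          At 25: go right to 34.
            34 is a leaf — visit 34.
        Visit 36.
        At 36: go right to 12.
          At 12: no left child.
          Visit 12.
          At 12: go right to 1.
            1 is a leaf — visit 1.
    Visit 11.
    At 11: no right child.
  Visit 13.
  At 13: no right child.
Visit 4.
At 4: go right to 6.
  6 is a leaf — visit 6.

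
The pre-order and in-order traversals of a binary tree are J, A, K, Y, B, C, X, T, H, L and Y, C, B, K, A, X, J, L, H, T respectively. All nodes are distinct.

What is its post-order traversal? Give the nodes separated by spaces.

The first element of pre-order is the root; it splits in-order into left and right subtrees.
Root J: left subtree has 6 nodes {Y, C, B, K, A, X}, right has 3 {L, H, T}.
  Root A: left subtree has 4 nodes {Y, C, B, K}, right has 1 {X}.
    Root K: left subtree has 3 nodes {Y, C, B}, right has 0 { }.
      Root Y: left subtree has 0 nodes { }, right has 2 {C, B}.
        Root B: left subtree has 1 node {C}, right has 0 { }.
  Root T: left subtree has 2 nodes {L, H}, right has 0 { }.
    Root H: left subtree has 1 node {L}, right has 0 { }.

C B Y K X A L H T J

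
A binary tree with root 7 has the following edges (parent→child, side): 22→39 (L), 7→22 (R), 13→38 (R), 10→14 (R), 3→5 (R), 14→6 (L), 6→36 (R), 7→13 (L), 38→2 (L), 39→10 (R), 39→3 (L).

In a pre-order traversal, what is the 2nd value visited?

13

Pre-order visits the node, then its left subtree, then its right subtree.
Visit 7.
At 7: go left to 13.
  Visit 13.
  At 13: no left child.
  At 13: go right to 38.
    Visit 38.
    At 38: go left to 2.
      2 is a leaf — visit 2.
    At 38: no right child.
At 7: go right to 22.
  Visit 22.
  At 22: go left to 39.
    Visit 39.
    At 39: go left to 3.
      Visit 3.
      At 3: no left child.
      At 3: go right to 5.
        5 is a leaf — visit 5.
    At 39: go right to 10.
      Visit 10.
      At 10: no left child.
      At 10: go right to 14.
        Visit 14.
        At 14: go left to 6.
          Visit 6.
          At 6: no left child.
          At 6: go right to 36.
            36 is a leaf — visit 36.
        At 14: no right child.
  At 22: no right child.
Full pre-order sequence: 7, 13, 38, 2, 22, 39, 3, 5, 10, 14, 6, 36.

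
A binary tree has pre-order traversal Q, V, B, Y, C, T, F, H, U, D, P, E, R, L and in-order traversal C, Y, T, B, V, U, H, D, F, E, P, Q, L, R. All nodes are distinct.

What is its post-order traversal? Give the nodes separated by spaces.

The first element of pre-order is the root; it splits in-order into left and right subtrees.
Root Q: left subtree has 11 nodes {C, Y, T, B, V, U, H, D, F, E, P}, right has 2 {L, R}.
  Root V: left subtree has 4 nodes {C, Y, T, B}, right has 6 {U, H, D, F, E, P}.
    Root B: left subtree has 3 nodes {C, Y, T}, right has 0 { }.
      Root Y: left subtree has 1 node {C}, right has 1 {T}.
    Root F: left subtree has 3 nodes {U, H, D}, right has 2 {E, P}.
      Root H: left subtree has 1 node {U}, right has 1 {D}.
      Root P: left subtree has 1 node {E}, right has 0 { }.
  Root R: left subtree has 1 node {L}, right has 0 { }.

C T Y B U D H E P F V L R Q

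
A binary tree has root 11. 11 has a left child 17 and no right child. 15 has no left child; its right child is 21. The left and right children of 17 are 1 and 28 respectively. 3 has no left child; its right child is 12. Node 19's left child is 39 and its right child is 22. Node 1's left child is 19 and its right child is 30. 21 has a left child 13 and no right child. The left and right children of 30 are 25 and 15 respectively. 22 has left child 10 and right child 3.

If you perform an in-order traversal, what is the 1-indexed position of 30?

In-order visits the left subtree, then the node, then the right subtree.
At 11: go left to 17.
  At 17: go left to 1.
    At 1: go left to 19.
      At 19: go left to 39.
        39 is a leaf — visit 39.
      Visit 19.
      At 19: go right to 22.
        At 22: go left to 10.
          10 is a leaf — visit 10.
        Visit 22.
        At 22: go right to 3.
          At 3: no left child.
          Visit 3.
          At 3: go right to 12.
            12 is a leaf — visit 12.
    Visit 1.
    At 1: go right to 30.
      At 30: go left to 25.
        25 is a leaf — visit 25.
      Visit 30.
      At 30: go right to 15.
        At 15: no left child.
        Visit 15.
        At 15: go right to 21.
          At 21: go left to 13.
            13 is a leaf — visit 13.
          Visit 21.
          At 21: no right child.
  Visit 17.
  At 17: go right to 28.
    28 is a leaf — visit 28.
Visit 11.
At 11: no right child.
Full in-order sequence: 39, 19, 10, 22, 3, 12, 1, 25, 30, 15, 13, 21, 17, 28, 11.

9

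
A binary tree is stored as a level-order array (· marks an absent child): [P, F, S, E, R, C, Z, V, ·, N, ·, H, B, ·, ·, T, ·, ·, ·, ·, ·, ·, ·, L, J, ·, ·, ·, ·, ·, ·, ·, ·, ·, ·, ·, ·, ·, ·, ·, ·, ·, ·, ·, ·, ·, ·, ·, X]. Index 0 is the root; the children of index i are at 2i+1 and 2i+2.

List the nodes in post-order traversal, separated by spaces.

T V E N R F X L J H B C Z S P

Post-order visits the left subtree, then the right subtree, then the node.
At P: go left to F.
  At F: go left to E.
    At E: go left to V.
      At V: go left to T.
        T is a leaf — visit T.
      At V: no right child.
      Visit V.
    At E: no right child.
    Visit E.
  At F: go right to R.
    At R: go left to N.
      N is a leaf — visit N.
    At R: no right child.
    Visit R.
  Visit F.
At P: go right to S.
  At S: go left to C.
    At C: go left to H.
      At H: go left to L.
        At L: no left child.
        At L: go right to X.
          X is a leaf — visit X.
        Visit L.
      At H: go right to J.
        J is a leaf — visit J.
      Visit H.
    At C: go right to B.
      B is a leaf — visit B.
    Visit C.
  At S: go right to Z.
    Z is a leaf — visit Z.
  Visit S.
Visit P.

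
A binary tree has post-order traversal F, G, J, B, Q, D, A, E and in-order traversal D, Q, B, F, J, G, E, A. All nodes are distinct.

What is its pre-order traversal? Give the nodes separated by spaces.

E D Q B J F G A

The last element of post-order is the root; it splits in-order into left and right subtrees.
Root E: left subtree has 6 nodes {D, Q, B, F, J, G}, right has 1 {A}.
  Root D: left subtree has 0 nodes { }, right has 5 {Q, B, F, J, G}.
    Root Q: left subtree has 0 nodes { }, right has 4 {B, F, J, G}.
      Root B: left subtree has 0 nodes { }, right has 3 {F, J, G}.
        Root J: left subtree has 1 node {F}, right has 1 {G}.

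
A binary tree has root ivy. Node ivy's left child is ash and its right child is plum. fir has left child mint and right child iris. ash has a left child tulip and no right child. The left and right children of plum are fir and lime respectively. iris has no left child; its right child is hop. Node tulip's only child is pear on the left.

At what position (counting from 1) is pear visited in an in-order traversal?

1

In-order visits the left subtree, then the node, then the right subtree.
At ivy: go left to ash.
  At ash: go left to tulip.
    At tulip: go left to pear.
      pear is a leaf — visit pear.
    Visit tulip.
    At tulip: no right child.
  Visit ash.
  At ash: no right child.
Visit ivy.
At ivy: go right to plum.
  At plum: go left to fir.
    At fir: go left to mint.
      mint is a leaf — visit mint.
    Visit fir.
    At fir: go right to iris.
      At iris: no left child.
      Visit iris.
      At iris: go right to hop.
        hop is a leaf — visit hop.
  Visit plum.
  At plum: go right to lime.
    lime is a leaf — visit lime.
Full in-order sequence: pear, tulip, ash, ivy, mint, fir, iris, hop, plum, lime.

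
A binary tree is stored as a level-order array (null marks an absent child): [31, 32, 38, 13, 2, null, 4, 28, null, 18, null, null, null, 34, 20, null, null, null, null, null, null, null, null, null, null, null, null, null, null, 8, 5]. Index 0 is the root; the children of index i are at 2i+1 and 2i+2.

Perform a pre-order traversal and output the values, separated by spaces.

31 32 13 28 2 18 38 4 34 20 8 5

Pre-order visits the node, then its left subtree, then its right subtree.
Visit 31.
At 31: go left to 32.
  Visit 32.
  At 32: go left to 13.
    Visit 13.
    At 13: go left to 28.
      28 is a leaf — visit 28.
    At 13: no right child.
  At 32: go right to 2.
    Visit 2.
    At 2: go left to 18.
      18 is a leaf — visit 18.
    At 2: no right child.
At 31: go right to 38.
  Visit 38.
  At 38: no left child.
  At 38: go right to 4.
    Visit 4.
    At 4: go left to 34.
      34 is a leaf — visit 34.
    At 4: go right to 20.
      Visit 20.
      At 20: go left to 8.
        8 is a leaf — visit 8.
      At 20: go right to 5.
        5 is a leaf — visit 5.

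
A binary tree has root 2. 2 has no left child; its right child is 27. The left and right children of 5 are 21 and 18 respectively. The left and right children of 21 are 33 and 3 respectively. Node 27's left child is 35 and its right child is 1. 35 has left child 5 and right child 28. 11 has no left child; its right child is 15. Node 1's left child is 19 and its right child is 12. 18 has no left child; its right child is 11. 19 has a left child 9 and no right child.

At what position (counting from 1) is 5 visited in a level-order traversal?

5

Level-order visits nodes level by level from the root, left to right within each level.
Level 0: 2
Level 1: 27
Level 2: 35, 1
Level 3: 5, 28, 19, 12
Level 4: 21, 18, 9
Level 5: 33, 3, 11
Level 6: 15
Full level-order sequence: 2, 27, 35, 1, 5, 28, 19, 12, 21, 18, 9, 33, 3, 11, 15.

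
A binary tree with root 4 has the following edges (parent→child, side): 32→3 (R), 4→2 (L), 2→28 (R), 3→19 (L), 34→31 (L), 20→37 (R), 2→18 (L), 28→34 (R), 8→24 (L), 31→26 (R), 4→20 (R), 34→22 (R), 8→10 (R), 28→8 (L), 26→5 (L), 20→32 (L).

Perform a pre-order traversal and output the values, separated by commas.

4, 2, 18, 28, 8, 24, 10, 34, 31, 26, 5, 22, 20, 32, 3, 19, 37

Pre-order visits the node, then its left subtree, then its right subtree.
Visit 4.
At 4: go left to 2.
  Visit 2.
  At 2: go left to 18.
    18 is a leaf — visit 18.
  At 2: go right to 28.
    Visit 28.
    At 28: go left to 8.
      Visit 8.
      At 8: go left to 24.
        24 is a leaf — visit 24.
      At 8: go right to 10.
        10 is a leaf — visit 10.
    At 28: go right to 34.
      Visit 34.
      At 34: go left to 31.
        Visit 31.
        At 31: no left child.
        At 31: go right to 26.
          Visit 26.
          At 26: go left to 5.
            5 is a leaf — visit 5.
          At 26: no right child.
      At 34: go right to 22.
        22 is a leaf — visit 22.
At 4: go right to 20.
  Visit 20.
  At 20: go left to 32.
    Visit 32.
    At 32: no left child.
    At 32: go right to 3.
      Visit 3.
      At 3: go left to 19.
        19 is a leaf — visit 19.
      At 3: no right child.
  At 20: go right to 37.
    37 is a leaf — visit 37.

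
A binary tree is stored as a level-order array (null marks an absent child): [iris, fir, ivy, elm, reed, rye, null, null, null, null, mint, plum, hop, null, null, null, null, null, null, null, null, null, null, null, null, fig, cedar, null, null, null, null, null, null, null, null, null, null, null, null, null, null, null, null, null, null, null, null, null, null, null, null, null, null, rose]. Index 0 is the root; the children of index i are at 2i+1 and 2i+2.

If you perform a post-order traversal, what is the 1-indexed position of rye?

10

Post-order visits the left subtree, then the right subtree, then the node.
At iris: go left to fir.
  At fir: go left to elm.
    elm is a leaf — visit elm.
  At fir: go right to reed.
    At reed: no left child.
    At reed: go right to mint.
      mint is a leaf — visit mint.
    Visit reed.
  Visit fir.
At iris: go right to ivy.
  At ivy: go left to rye.
    At rye: go left to plum.
      plum is a leaf — visit plum.
    At rye: go right to hop.
      At hop: go left to fig.
        fig is a leaf — visit fig.
      At hop: go right to cedar.
        At cedar: go left to rose.
          rose is a leaf — visit rose.
        At cedar: no right child.
        Visit cedar.
      Visit hop.
    Visit rye.
  At ivy: no right child.
  Visit ivy.
Visit iris.
Full post-order sequence: elm, mint, reed, fir, plum, fig, rose, cedar, hop, rye, ivy, iris.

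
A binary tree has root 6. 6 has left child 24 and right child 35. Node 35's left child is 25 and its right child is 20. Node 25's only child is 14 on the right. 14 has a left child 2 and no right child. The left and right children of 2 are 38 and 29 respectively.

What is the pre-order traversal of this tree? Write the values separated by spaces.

6 24 35 25 14 2 38 29 20

Pre-order visits the node, then its left subtree, then its right subtree.
Visit 6.
At 6: go left to 24.
  24 is a leaf — visit 24.
At 6: go right to 35.
  Visit 35.
  At 35: go left to 25.
    Visit 25.
    At 25: no left child.
    At 25: go right to 14.
      Visit 14.
      At 14: go left to 2.
        Visit 2.
        At 2: go left to 38.
          38 is a leaf — visit 38.
        At 2: go right to 29.
          29 is a leaf — visit 29.
      At 14: no right child.
  At 35: go right to 20.
    20 is a leaf — visit 20.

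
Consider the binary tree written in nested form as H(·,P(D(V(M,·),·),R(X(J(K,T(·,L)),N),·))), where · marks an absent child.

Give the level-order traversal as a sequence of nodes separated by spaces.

Level-order visits nodes level by level from the root, left to right within each level.
Level 0: H
Level 1: P
Level 2: D, R
Level 3: V, X
Level 4: M, J, N
Level 5: K, T
Level 6: L

H P D R V X M J N K T L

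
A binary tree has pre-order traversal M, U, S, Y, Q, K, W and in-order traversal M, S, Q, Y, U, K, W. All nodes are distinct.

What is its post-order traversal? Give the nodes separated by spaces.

Q Y S W K U M

The first element of pre-order is the root; it splits in-order into left and right subtrees.
Root M: left subtree has 0 nodes { }, right has 6 {S, Q, Y, U, K, W}.
  Root U: left subtree has 3 nodes {S, Q, Y}, right has 2 {K, W}.
    Root S: left subtree has 0 nodes { }, right has 2 {Q, Y}.
      Root Y: left subtree has 1 node {Q}, right has 0 { }.
    Root K: left subtree has 0 nodes { }, right has 1 {W}.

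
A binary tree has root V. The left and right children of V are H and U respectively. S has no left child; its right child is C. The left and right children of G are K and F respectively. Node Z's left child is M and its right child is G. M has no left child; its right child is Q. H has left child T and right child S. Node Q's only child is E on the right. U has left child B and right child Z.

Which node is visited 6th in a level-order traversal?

B

Level-order visits nodes level by level from the root, left to right within each level.
Level 0: V
Level 1: H, U
Level 2: T, S, B, Z
Level 3: C, M, G
Level 4: Q, K, F
Level 5: E
Full level-order sequence: V, H, U, T, S, B, Z, C, M, G, Q, K, F, E.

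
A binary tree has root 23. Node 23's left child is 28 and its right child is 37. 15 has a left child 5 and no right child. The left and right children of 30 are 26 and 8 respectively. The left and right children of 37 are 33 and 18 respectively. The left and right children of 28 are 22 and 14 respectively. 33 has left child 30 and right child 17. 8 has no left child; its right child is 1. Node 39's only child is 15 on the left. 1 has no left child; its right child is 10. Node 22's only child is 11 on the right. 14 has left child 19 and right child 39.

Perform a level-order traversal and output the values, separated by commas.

23, 28, 37, 22, 14, 33, 18, 11, 19, 39, 30, 17, 15, 26, 8, 5, 1, 10

Level-order visits nodes level by level from the root, left to right within each level.
Level 0: 23
Level 1: 28, 37
Level 2: 22, 14, 33, 18
Level 3: 11, 19, 39, 30, 17
Level 4: 15, 26, 8
Level 5: 5, 1
Level 6: 10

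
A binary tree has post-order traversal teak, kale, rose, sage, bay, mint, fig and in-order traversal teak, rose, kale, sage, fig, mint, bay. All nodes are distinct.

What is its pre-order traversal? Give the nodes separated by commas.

fig, sage, rose, teak, kale, mint, bay

The last element of post-order is the root; it splits in-order into left and right subtrees.
Root fig: left subtree has 4 nodes {teak, rose, kale, sage}, right has 2 {mint, bay}.
  Root sage: left subtree has 3 nodes {teak, rose, kale}, right has 0 { }.
    Root rose: left subtree has 1 node {teak}, right has 1 {kale}.
  Root mint: left subtree has 0 nodes { }, right has 1 {bay}.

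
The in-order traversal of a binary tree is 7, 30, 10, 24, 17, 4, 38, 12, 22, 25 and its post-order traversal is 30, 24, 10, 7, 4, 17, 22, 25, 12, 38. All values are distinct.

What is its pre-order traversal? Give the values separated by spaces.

The last element of post-order is the root; it splits in-order into left and right subtrees.
Root 38: left subtree has 6 nodes {7, 30, 10, 24, 17, 4}, right has 3 {12, 22, 25}.
  Root 17: left subtree has 4 nodes {7, 30, 10, 24}, right has 1 {4}.
    Root 7: left subtree has 0 nodes { }, right has 3 {30, 10, 24}.
      Root 10: left subtree has 1 node {30}, right has 1 {24}.
  Root 12: left subtree has 0 nodes { }, right has 2 {22, 25}.
    Root 25: left subtree has 1 node {22}, right has 0 { }.

38 17 7 10 30 24 4 12 25 22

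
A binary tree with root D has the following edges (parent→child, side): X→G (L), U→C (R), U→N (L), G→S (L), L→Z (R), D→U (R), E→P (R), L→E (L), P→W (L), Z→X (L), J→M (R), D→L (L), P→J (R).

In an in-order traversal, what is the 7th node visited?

S

In-order visits the left subtree, then the node, then the right subtree.
At D: go left to L.
  At L: go left to E.
    At E: no left child.
    Visit E.
    At E: go right to P.
      At P: go left to W.
        W is a leaf — visit W.
      Visit P.
      At P: go right to J.
        At J: no left child.
        Visit J.
        At J: go right to M.
          M is a leaf — visit M.
  Visit L.
  At L: go right to Z.
    At Z: go left to X.
      At X: go left to G.
        At G: go left to S.
          S is a leaf — visit S.
        Visit G.
        At G: no right child.
      Visit X.
      At X: no right child.
    Visit Z.
    At Z: no right child.
Visit D.
At D: go right to U.
  At U: go left to N.
    N is a leaf — visit N.
  Visit U.
  At U: go right to C.
    C is a leaf — visit C.
Full in-order sequence: E, W, P, J, M, L, S, G, X, Z, D, N, U, C.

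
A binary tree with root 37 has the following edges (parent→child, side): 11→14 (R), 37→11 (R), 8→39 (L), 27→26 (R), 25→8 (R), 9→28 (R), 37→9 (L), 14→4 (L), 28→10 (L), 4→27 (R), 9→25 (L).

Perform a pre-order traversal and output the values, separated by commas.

37, 9, 25, 8, 39, 28, 10, 11, 14, 4, 27, 26

Pre-order visits the node, then its left subtree, then its right subtree.
Visit 37.
At 37: go left to 9.
  Visit 9.
  At 9: go left to 25.
    Visit 25.
    At 25: no left child.
    At 25: go right to 8.
      Visit 8.
      At 8: go left to 39.
        39 is a leaf — visit 39.
      At 8: no right child.
  At 9: go right to 28.
    Visit 28.
    At 28: go left to 10.
      10 is a leaf — visit 10.
    At 28: no right child.
At 37: go right to 11.
  Visit 11.
  At 11: no left child.
  At 11: go right to 14.
    Visit 14.
    At 14: go left to 4.
      Visit 4.
      At 4: no left child.
      At 4: go right to 27.
        Visit 27.
        At 27: no left child.
        At 27: go right to 26.
          26 is a leaf — visit 26.
    At 14: no right child.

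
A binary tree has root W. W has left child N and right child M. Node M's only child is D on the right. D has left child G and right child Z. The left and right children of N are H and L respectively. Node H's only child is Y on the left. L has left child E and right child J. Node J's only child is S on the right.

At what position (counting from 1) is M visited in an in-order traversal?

In-order visits the left subtree, then the node, then the right subtree.
At W: go left to N.
  At N: go left to H.
    At H: go left to Y.
      Y is a leaf — visit Y.
    Visit H.
    At H: no right child.
  Visit N.
  At N: go right to L.
    At L: go left to E.
      E is a leaf — visit E.
    Visit L.
    At L: go right to J.
      At J: no left child.
      Visit J.
      At J: go right to S.
        S is a leaf — visit S.
Visit W.
At W: go right to M.
  At M: no left child.
  Visit M.
  At M: go right to D.
    At D: go left to G.
      G is a leaf — visit G.
    Visit D.
    At D: go right to Z.
      Z is a leaf — visit Z.
Full in-order sequence: Y, H, N, E, L, J, S, W, M, G, D, Z.

9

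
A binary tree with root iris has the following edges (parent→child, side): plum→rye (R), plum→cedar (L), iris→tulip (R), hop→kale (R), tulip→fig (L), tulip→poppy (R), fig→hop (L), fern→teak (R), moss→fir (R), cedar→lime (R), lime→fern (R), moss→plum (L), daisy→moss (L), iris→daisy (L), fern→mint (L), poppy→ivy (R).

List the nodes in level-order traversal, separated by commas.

iris, daisy, tulip, moss, fig, poppy, plum, fir, hop, ivy, cedar, rye, kale, lime, fern, mint, teak

Level-order visits nodes level by level from the root, left to right within each level.
Level 0: iris
Level 1: daisy, tulip
Level 2: moss, fig, poppy
Level 3: plum, fir, hop, ivy
Level 4: cedar, rye, kale
Level 5: lime
Level 6: fern
Level 7: mint, teak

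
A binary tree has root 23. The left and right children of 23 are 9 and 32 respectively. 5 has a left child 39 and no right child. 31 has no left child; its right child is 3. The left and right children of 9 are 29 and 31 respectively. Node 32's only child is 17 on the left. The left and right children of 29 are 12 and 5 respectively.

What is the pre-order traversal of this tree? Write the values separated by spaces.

Pre-order visits the node, then its left subtree, then its right subtree.
Visit 23.
At 23: go left to 9.
  Visit 9.
  At 9: go left to 29.
    Visit 29.
    At 29: go left to 12.
      12 is a leaf — visit 12.
    At 29: go right to 5.
      Visit 5.
      At 5: go left to 39.
        39 is a leaf — visit 39.
      At 5: no right child.
  At 9: go right to 31.
    Visit 31.
    At 31: no left child.
    At 31: go right to 3.
      3 is a leaf — visit 3.
At 23: go right to 32.
  Visit 32.
  At 32: go left to 17.
    17 is a leaf — visit 17.
  At 32: no right child.

23 9 29 12 5 39 31 3 32 17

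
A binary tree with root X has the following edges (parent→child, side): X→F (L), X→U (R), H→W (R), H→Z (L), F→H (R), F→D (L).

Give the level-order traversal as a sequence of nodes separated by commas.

Level-order visits nodes level by level from the root, left to right within each level.
Level 0: X
Level 1: F, U
Level 2: D, H
Level 3: Z, W

X, F, U, D, H, Z, W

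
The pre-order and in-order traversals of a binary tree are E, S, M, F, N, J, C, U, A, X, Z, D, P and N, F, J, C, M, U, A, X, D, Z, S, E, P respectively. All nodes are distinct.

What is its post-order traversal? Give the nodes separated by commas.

The first element of pre-order is the root; it splits in-order into left and right subtrees.
Root E: left subtree has 11 nodes {N, F, J, C, M, U, A, X, D, Z, S}, right has 1 {P}.
  Root S: left subtree has 10 nodes {N, F, J, C, M, U, A, X, D, Z}, right has 0 { }.
    Root M: left subtree has 4 nodes {N, F, J, C}, right has 5 {U, A, X, D, Z}.
      Root F: left subtree has 1 node {N}, right has 2 {J, C}.
        Root J: left subtree has 0 nodes { }, right has 1 {C}.
      Root U: left subtree has 0 nodes { }, right has 4 {A, X, D, Z}.
        Root A: left subtree has 0 nodes { }, right has 3 {X, D, Z}.
          Root X: left subtree has 0 nodes { }, right has 2 {D, Z}.
            Root Z: left subtree has 1 node {D}, right has 0 { }.

N, C, J, F, D, Z, X, A, U, M, S, P, E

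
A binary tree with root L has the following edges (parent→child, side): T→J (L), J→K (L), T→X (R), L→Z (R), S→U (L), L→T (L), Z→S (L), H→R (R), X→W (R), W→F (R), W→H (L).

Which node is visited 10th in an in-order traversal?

In-order visits the left subtree, then the node, then the right subtree.
At L: go left to T.
  At T: go left to J.
    At J: go left to K.
      K is a leaf — visit K.
    Visit J.
    At J: no right child.
  Visit T.
  At T: go right to X.
    At X: no left child.
    Visit X.
    At X: go right to W.
      At W: go left to H.
        At H: no left child.
        Visit H.
        At H: go right to R.
          R is a leaf — visit R.
      Visit W.
      At W: go right to F.
        F is a leaf — visit F.
Visit L.
At L: go right to Z.
  At Z: go left to S.
    At S: go left to U.
      U is a leaf — visit U.
    Visit S.
    At S: no right child.
  Visit Z.
  At Z: no right child.
Full in-order sequence: K, J, T, X, H, R, W, F, L, U, S, Z.

U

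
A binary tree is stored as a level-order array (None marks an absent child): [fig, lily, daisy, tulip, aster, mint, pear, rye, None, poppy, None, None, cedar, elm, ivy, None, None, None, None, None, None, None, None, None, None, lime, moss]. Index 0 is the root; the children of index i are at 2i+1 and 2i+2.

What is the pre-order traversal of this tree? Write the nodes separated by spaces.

Pre-order visits the node, then its left subtree, then its right subtree.
Visit fig.
At fig: go left to lily.
  Visit lily.
  At lily: go left to tulip.
    Visit tulip.
    At tulip: go left to rye.
      rye is a leaf — visit rye.
    At tulip: no right child.
  At lily: go right to aster.
    Visit aster.
    At aster: go left to poppy.
      poppy is a leaf — visit poppy.
    At aster: no right child.
At fig: go right to daisy.
  Visit daisy.
  At daisy: go left to mint.
    Visit mint.
    At mint: no left child.
    At mint: go right to cedar.
      Visit cedar.
      At cedar: go left to lime.
        lime is a leaf — visit lime.
      At cedar: go right to moss.
        moss is a leaf — visit moss.
  At daisy: go right to pear.
    Visit pear.
    At pear: go left to elm.
      elm is a leaf — visit elm.
    At pear: go right to ivy.
      ivy is a leaf — visit ivy.

fig lily tulip rye aster poppy daisy mint cedar lime moss pear elm ivy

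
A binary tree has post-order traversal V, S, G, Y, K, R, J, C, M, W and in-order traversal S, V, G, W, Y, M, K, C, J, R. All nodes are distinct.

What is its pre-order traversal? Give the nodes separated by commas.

W, G, S, V, M, Y, C, K, J, R

The last element of post-order is the root; it splits in-order into left and right subtrees.
Root W: left subtree has 3 nodes {S, V, G}, right has 6 {Y, M, K, C, J, R}.
  Root G: left subtree has 2 nodes {S, V}, right has 0 { }.
    Root S: left subtree has 0 nodes { }, right has 1 {V}.
  Root M: left subtree has 1 node {Y}, right has 4 {K, C, J, R}.
    Root C: left subtree has 1 node {K}, right has 2 {J, R}.
      Root J: left subtree has 0 nodes { }, right has 1 {R}.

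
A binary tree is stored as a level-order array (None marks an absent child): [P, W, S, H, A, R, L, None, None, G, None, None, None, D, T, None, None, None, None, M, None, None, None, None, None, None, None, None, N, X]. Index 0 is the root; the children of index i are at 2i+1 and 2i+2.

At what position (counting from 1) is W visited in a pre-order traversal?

2

Pre-order visits the node, then its left subtree, then its right subtree.
Visit P.
At P: go left to W.
  Visit W.
  At W: go left to H.
    H is a leaf — visit H.
  At W: go right to A.
    Visit A.
    At A: go left to G.
      Visit G.
      At G: go left to M.
        M is a leaf — visit M.
      At G: no right child.
    At A: no right child.
At P: go right to S.
  Visit S.
  At S: go left to R.
    R is a leaf — visit R.
  At S: go right to L.
    Visit L.
    At L: go left to D.
      Visit D.
      At D: no left child.
      At D: go right to N.
        N is a leaf — visit N.
    At L: go right to T.
      Visit T.
      At T: go left to X.
        X is a leaf — visit X.
      At T: no right child.
Full pre-order sequence: P, W, H, A, G, M, S, R, L, D, N, T, X.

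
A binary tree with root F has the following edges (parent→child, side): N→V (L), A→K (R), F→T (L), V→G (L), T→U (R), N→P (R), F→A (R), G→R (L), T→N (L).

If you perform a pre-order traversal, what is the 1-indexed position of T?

Pre-order visits the node, then its left subtree, then its right subtree.
Visit F.
At F: go left to T.
  Visit T.
  At T: go left to N.
    Visit N.
    At N: go left to V.
      Visit V.
      At V: go left to G.
        Visit G.
        At G: go left to R.
          R is a leaf — visit R.
        At G: no right child.
      At V: no right child.
    At N: go right to P.
      P is a leaf — visit P.
  At T: go right to U.
    U is a leaf — visit U.
At F: go right to A.
  Visit A.
  At A: no left child.
  At A: go right to K.
    K is a leaf — visit K.
Full pre-order sequence: F, T, N, V, G, R, P, U, A, K.

2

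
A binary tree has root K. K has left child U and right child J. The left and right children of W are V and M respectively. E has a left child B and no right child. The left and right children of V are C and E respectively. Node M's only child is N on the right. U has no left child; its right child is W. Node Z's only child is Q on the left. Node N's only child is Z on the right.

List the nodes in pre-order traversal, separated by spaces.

K U W V C E B M N Z Q J

Pre-order visits the node, then its left subtree, then its right subtree.
Visit K.
At K: go left to U.
  Visit U.
  At U: no left child.
  At U: go right to W.
    Visit W.
    At W: go left to V.
      Visit V.
      At V: go left to C.
        C is a leaf — visit C.
      At V: go right to E.
        Visit E.
        At E: go left to B.
          B is a leaf — visit B.
        At E: no right child.
    At W: go right to M.
      Visit M.
      At M: no left child.
      At M: go right to N.
        Visit N.
        At N: no left child.
        At N: go right to Z.
          Visit Z.
          At Z: go left to Q.
            Q is a leaf — visit Q.
          At Z: no right child.
At K: go right to J.
  J is a leaf — visit J.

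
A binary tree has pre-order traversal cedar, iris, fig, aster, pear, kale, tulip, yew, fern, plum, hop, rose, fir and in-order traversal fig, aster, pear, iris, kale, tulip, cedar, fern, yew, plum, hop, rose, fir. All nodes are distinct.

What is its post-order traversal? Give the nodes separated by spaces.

pear aster fig tulip kale iris fern fir rose hop plum yew cedar

The first element of pre-order is the root; it splits in-order into left and right subtrees.
Root cedar: left subtree has 6 nodes {fig, aster, pear, iris, kale, tulip}, right has 6 {fern, yew, plum, hop, rose, fir}.
  Root iris: left subtree has 3 nodes {fig, aster, pear}, right has 2 {kale, tulip}.
    Root fig: left subtree has 0 nodes { }, right has 2 {aster, pear}.
      Root aster: left subtree has 0 nodes { }, right has 1 {pear}.
    Root kale: left subtree has 0 nodes { }, right has 1 {tulip}.
  Root yew: left subtree has 1 node {fern}, right has 4 {plum, hop, rose, fir}.
    Root plum: left subtree has 0 nodes { }, right has 3 {hop, rose, fir}.
      Root hop: left subtree has 0 nodes { }, right has 2 {rose, fir}.
        Root rose: left subtree has 0 nodes { }, right has 1 {fir}.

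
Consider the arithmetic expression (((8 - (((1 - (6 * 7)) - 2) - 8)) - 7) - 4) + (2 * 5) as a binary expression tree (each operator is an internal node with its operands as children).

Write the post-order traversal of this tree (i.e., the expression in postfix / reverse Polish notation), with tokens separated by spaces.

8 1 6 7 * - 2 - 8 - - 7 - 4 - 2 5 * +

Post-order on an expression tree gives postfix notation: for each operator, emit left operand, right operand, then the operator.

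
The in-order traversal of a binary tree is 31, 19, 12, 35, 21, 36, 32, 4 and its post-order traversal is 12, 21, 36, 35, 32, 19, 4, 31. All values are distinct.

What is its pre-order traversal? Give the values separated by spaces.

31 4 19 32 35 12 36 21

The last element of post-order is the root; it splits in-order into left and right subtrees.
Root 31: left subtree has 0 nodes { }, right has 7 {19, 12, 35, 21, 36, 32, 4}.
  Root 4: left subtree has 6 nodes {19, 12, 35, 21, 36, 32}, right has 0 { }.
    Root 19: left subtree has 0 nodes { }, right has 5 {12, 35, 21, 36, 32}.
      Root 32: left subtree has 4 nodes {12, 35, 21, 36}, right has 0 { }.
        Root 35: left subtree has 1 node {12}, right has 2 {21, 36}.
          Root 36: left subtree has 1 node {21}, right has 0 { }.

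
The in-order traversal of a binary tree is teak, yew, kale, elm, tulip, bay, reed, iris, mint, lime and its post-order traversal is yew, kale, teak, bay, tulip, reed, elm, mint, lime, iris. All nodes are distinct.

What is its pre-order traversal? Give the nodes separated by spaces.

iris elm teak kale yew reed tulip bay lime mint

The last element of post-order is the root; it splits in-order into left and right subtrees.
Root iris: left subtree has 7 nodes {teak, yew, kale, elm, tulip, bay, reed}, right has 2 {mint, lime}.
  Root elm: left subtree has 3 nodes {teak, yew, kale}, right has 3 {tulip, bay, reed}.
    Root teak: left subtree has 0 nodes { }, right has 2 {yew, kale}.
      Root kale: left subtree has 1 node {yew}, right has 0 { }.
    Root reed: left subtree has 2 nodes {tulip, bay}, right has 0 { }.
      Root tulip: left subtree has 0 nodes { }, right has 1 {bay}.
  Root lime: left subtree has 1 node {mint}, right has 0 { }.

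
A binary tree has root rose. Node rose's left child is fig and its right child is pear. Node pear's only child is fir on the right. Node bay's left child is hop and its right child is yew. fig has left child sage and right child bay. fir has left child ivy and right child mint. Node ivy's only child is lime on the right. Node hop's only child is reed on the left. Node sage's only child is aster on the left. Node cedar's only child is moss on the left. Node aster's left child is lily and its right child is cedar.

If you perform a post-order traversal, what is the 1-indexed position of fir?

Post-order visits the left subtree, then the right subtree, then the node.
At rose: go left to fig.
  At fig: go left to sage.
    At sage: go left to aster.
      At aster: go left to lily.
        lily is a leaf — visit lily.
      At aster: go right to cedar.
        At cedar: go left to moss.
          moss is a leaf — visit moss.
        At cedar: no right child.
        Visit cedar.
      Visit aster.
    At sage: no right child.
    Visit sage.
  At fig: go right to bay.
    At bay: go left to hop.
      At hop: go left to reed.
        reed is a leaf — visit reed.
      At hop: no right child.
      Visit hop.
    At bay: go right to yew.
      yew is a leaf — visit yew.
    Visit bay.
  Visit fig.
At rose: go right to pear.
  At pear: no left child.
  At pear: go right to fir.
    At fir: go left to ivy.
      At ivy: no left child.
      At ivy: go right to lime.
        lime is a leaf — visit lime.
      Visit ivy.
    At fir: go right to mint.
      mint is a leaf — visit mint.
    Visit fir.
  Visit pear.
Visit rose.
Full post-order sequence: lily, moss, cedar, aster, sage, reed, hop, yew, bay, fig, lime, ivy, mint, fir, pear, rose.

14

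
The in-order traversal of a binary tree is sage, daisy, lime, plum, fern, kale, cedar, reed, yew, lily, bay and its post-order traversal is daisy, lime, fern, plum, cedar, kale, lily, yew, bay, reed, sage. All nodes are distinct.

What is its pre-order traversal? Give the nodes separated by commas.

The last element of post-order is the root; it splits in-order into left and right subtrees.
Root sage: left subtree has 0 nodes { }, right has 10 {daisy, lime, plum, fern, kale, cedar, reed, yew, lily, bay}.
  Root reed: left subtree has 6 nodes {daisy, lime, plum, fern, kale, cedar}, right has 3 {yew, lily, bay}.
    Root kale: left subtree has 4 nodes {daisy, lime, plum, fern}, right has 1 {cedar}.
      Root plum: left subtree has 2 nodes {daisy, lime}, right has 1 {fern}.
        Root lime: left subtree has 1 node {daisy}, right has 0 { }.
    Root bay: left subtree has 2 nodes {yew, lily}, right has 0 { }.
      Root yew: left subtree has 0 nodes { }, right has 1 {lily}.

sage, reed, kale, plum, lime, daisy, fern, cedar, bay, yew, lily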